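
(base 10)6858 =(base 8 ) 15312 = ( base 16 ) 1ACA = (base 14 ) 26DC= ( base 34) 5vo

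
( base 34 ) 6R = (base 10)231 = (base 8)347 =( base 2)11100111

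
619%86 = 17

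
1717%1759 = 1717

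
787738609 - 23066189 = 764672420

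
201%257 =201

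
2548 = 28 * 91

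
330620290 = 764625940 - 434005650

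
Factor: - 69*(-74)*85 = 434010 = 2^1*3^1 * 5^1*17^1*23^1*37^1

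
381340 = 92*4145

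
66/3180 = 11/530 = 0.02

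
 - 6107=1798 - 7905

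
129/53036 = 129/53036= 0.00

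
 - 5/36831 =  - 1 + 36826/36831 = - 0.00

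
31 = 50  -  19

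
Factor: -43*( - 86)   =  2^1*43^2 = 3698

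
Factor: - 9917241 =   -  3^1*31^1*106637^1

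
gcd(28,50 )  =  2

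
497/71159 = 497/71159 = 0.01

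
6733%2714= 1305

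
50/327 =50/327= 0.15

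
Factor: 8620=2^2*5^1*431^1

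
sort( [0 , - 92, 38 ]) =[ - 92,0,38 ] 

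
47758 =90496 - 42738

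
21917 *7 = 153419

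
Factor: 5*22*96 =2^6*3^1 *5^1*11^1 = 10560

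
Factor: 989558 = 2^1 * 19^1*26041^1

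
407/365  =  1 + 42/365 = 1.12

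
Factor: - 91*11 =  - 7^1 *11^1*13^1= - 1001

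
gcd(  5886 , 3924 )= 1962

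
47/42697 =47/42697 = 0.00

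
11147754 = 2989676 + 8158078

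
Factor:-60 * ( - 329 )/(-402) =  -3290/67 = - 2^1*5^1*7^1 * 47^1*67^( - 1) 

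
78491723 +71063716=149555439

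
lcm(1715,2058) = 10290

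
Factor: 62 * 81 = 2^1*3^4*31^1 = 5022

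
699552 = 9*77728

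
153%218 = 153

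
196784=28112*7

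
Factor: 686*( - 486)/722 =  - 166698/361 = - 2^1*3^5*7^3*19^( - 2) 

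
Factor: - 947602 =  - 2^1*229^1*2069^1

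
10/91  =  10/91 = 0.11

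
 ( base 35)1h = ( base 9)57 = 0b110100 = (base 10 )52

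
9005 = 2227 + 6778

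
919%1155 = 919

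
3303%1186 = 931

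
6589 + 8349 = 14938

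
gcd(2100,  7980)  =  420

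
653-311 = 342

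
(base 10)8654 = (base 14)3222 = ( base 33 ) 7v8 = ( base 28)b12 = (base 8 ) 20716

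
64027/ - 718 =-90 + 593/718 = - 89.17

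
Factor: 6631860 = 2^2* 3^1 * 5^1*107^1 * 1033^1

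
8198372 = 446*18382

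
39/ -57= - 13/19 = - 0.68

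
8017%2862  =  2293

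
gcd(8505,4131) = 243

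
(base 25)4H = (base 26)4D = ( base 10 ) 117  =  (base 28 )45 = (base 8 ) 165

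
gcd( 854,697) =1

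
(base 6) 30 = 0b10010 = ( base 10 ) 18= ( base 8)22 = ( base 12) 16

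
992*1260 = 1249920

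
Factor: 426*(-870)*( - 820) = 303908400 = 2^4*3^2 * 5^2*29^1*41^1*71^1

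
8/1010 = 4/505 = 0.01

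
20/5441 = 20/5441  =  0.00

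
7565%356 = 89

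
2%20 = 2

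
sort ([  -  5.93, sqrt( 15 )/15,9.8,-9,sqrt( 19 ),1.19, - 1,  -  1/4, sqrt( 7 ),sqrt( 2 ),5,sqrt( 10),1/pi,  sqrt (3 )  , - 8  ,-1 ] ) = [-9, - 8 , - 5.93, - 1, - 1, - 1/4, sqrt( 15 )/15, 1/pi,1.19,sqrt( 2), sqrt(3 ),sqrt( 7 ) , sqrt(10 ),sqrt( 19 ), 5, 9.8]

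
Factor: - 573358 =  - 2^1*283^1 *1013^1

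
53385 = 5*10677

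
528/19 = 27 + 15/19 = 27.79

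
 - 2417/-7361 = 2417/7361 = 0.33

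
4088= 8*511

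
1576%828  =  748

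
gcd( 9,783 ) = 9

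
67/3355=67/3355 = 0.02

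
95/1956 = 95/1956  =  0.05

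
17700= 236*75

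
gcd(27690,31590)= 390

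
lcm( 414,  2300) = 20700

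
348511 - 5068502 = -4719991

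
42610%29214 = 13396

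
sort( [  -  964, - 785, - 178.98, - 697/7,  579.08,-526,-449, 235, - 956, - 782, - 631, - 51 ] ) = [ - 964, -956, - 785, - 782, - 631,-526, - 449, - 178.98 , - 697/7, - 51, 235, 579.08 ] 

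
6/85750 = 3/42875 = 0.00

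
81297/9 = 9033 = 9033.00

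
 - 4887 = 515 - 5402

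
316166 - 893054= - 576888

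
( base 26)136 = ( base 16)2F8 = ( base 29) Q6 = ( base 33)n1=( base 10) 760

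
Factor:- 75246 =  - 2^1*3^1*12541^1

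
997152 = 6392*156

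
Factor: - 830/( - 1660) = 2^( - 1 ) = 1/2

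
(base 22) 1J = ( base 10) 41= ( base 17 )27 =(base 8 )51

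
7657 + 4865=12522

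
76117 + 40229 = 116346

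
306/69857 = 306/69857 = 0.00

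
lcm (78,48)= 624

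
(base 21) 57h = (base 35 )1wo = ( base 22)4jf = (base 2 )100101000001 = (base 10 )2369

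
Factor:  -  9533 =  - 9533^1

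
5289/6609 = 1763/2203   =  0.80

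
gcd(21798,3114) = 3114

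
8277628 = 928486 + 7349142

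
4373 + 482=4855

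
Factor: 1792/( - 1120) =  - 8/5 = - 2^3*5^(-1)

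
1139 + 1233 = 2372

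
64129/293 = 64129/293 =218.87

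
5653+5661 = 11314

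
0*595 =0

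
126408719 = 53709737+72698982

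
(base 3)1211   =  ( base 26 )1n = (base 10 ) 49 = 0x31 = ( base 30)1j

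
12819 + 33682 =46501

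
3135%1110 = 915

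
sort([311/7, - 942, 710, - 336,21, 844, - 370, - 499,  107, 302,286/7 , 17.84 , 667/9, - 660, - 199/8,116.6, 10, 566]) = [-942,  -  660,  -  499 , - 370, - 336, - 199/8,10,17.84, 21,286/7  ,  311/7,667/9, 107, 116.6,  302 , 566, 710,844 ]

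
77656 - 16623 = 61033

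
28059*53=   1487127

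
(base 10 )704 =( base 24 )158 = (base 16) 2C0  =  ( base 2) 1011000000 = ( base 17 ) 277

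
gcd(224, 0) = 224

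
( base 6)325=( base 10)125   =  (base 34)3N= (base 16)7d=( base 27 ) 4h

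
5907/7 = 843 + 6/7 = 843.86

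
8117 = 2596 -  - 5521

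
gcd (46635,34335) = 15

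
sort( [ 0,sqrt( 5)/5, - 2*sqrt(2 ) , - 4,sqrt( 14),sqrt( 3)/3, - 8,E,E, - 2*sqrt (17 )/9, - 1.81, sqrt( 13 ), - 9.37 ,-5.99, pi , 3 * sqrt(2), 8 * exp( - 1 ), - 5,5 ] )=[ - 9.37,-8,-5.99, - 5,-4, - 2*sqrt(2 ), - 1.81, - 2*sqrt(17 ) /9,0,sqrt(5)/5,sqrt (3 )/3,E, E  ,  8*exp (-1), pi,sqrt( 13 ), sqrt( 14 ),3*sqrt( 2 ),5 ]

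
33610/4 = 8402 + 1/2 = 8402.50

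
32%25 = 7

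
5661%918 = 153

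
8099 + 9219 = 17318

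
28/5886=14/2943 = 0.00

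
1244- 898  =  346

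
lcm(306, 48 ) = 2448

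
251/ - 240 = -2  +  229/240 = -1.05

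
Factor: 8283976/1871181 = 2^3*3^(-4)*13^( - 1 )*283^1*1777^ (-1 ) * 3659^1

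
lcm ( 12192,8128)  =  24384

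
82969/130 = 82969/130 = 638.22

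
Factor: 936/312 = 3 = 3^1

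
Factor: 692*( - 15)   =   - 2^2*3^1*5^1*173^1  =  - 10380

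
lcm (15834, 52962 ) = 1535898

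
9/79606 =9/79606 =0.00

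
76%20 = 16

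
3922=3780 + 142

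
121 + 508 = 629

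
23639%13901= 9738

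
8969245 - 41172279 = - 32203034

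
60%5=0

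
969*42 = 40698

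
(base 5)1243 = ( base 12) 146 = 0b11000110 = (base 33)60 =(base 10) 198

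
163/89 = 163/89 = 1.83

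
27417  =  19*1443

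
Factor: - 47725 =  - 5^2*23^1*83^1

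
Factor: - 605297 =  - 7^2*11^1 * 1123^1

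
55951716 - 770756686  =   - 714804970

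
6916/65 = 106 + 2/5 = 106.40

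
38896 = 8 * 4862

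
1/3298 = 1/3298 = 0.00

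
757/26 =29 + 3/26= 29.12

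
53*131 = 6943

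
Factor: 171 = 3^2*19^1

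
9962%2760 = 1682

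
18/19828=9/9914 = 0.00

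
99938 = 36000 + 63938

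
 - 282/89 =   -  282/89 = -3.17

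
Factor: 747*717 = 535599 = 3^3 * 83^1*239^1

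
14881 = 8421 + 6460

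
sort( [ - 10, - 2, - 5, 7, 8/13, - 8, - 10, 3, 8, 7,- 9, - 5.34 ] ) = [ - 10, - 10, - 9, - 8 ,- 5.34,-5, - 2, 8/13, 3, 7,7, 8]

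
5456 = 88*62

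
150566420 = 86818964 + 63747456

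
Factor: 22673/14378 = 2^(- 1) * 13^(-1)*41^1=41/26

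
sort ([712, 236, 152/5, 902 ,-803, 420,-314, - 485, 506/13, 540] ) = [ -803,- 485,-314,152/5, 506/13, 236, 420,540 , 712, 902] 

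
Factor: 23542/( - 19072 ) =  - 79/64  =  - 2^(-6)*79^1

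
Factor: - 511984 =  - 2^4*11^1*2909^1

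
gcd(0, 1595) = 1595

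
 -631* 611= - 385541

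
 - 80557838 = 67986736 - 148544574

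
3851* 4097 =15777547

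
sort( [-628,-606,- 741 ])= [ - 741,-628, - 606] 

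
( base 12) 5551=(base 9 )13827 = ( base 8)22315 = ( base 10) 9421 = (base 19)171g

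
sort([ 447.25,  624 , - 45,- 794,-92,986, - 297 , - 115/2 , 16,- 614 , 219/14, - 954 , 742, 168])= [ - 954, - 794, - 614 , - 297, - 92, - 115/2, - 45,219/14, 16,168,447.25 , 624,742 , 986]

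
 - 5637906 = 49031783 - 54669689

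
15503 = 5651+9852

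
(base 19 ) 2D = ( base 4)303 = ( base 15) 36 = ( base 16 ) 33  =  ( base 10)51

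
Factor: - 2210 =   -  2^1*5^1 * 13^1*17^1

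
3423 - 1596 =1827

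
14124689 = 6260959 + 7863730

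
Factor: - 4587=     -  3^1 * 11^1* 139^1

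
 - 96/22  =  -48/11 = -4.36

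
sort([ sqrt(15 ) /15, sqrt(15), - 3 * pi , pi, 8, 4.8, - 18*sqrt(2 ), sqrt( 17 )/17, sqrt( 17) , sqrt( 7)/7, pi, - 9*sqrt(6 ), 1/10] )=[ - 18 * sqrt (2 ),-9 *sqrt(6 ), - 3*pi, 1/10,sqrt( 17)/17,sqrt( 15 ) /15, sqrt( 7 ) /7, pi,pi , sqrt(15), sqrt( 17 ),4.8,8] 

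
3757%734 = 87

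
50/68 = 25/34 = 0.74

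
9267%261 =132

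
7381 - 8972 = - 1591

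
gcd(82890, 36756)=18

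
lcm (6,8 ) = 24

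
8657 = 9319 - 662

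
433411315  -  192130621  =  241280694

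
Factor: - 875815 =- 5^1*109^1*1607^1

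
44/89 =44/89=0.49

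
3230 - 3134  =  96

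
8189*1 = 8189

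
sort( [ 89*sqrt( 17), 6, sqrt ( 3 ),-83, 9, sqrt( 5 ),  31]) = [ - 83, sqrt ( 3),  sqrt( 5), 6, 9,31, 89*sqrt( 17)] 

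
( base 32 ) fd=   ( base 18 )197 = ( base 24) kd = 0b111101101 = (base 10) 493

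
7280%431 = 384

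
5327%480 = 47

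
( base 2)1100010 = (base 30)38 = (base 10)98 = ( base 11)8A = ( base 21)4E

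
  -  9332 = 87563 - 96895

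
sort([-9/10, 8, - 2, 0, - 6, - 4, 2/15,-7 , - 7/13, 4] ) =[  -  7, - 6, - 4, - 2, - 9/10, - 7/13, 0, 2/15, 4,8]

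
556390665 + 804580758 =1360971423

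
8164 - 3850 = 4314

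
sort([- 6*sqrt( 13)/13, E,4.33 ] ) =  [-6*sqrt( 13) /13,E,  4.33 ] 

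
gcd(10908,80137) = 1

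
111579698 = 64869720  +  46709978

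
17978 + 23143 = 41121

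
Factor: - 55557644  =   - 2^2 * 13889411^1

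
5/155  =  1/31 = 0.03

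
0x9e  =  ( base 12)112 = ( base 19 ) 86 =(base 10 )158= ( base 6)422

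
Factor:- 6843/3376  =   - 2^( - 4 )*3^1*211^( - 1 )* 2281^1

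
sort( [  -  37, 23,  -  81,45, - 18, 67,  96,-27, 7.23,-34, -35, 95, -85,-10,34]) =[ - 85, - 81, - 37, - 35, - 34, - 27 ,-18, - 10,7.23, 23 , 34 , 45, 67, 95, 96]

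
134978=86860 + 48118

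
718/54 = 13 + 8/27= 13.30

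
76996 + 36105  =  113101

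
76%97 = 76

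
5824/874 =6+290/437 = 6.66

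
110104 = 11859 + 98245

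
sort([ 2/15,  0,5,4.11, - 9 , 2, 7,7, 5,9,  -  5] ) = [  -  9,-5, 0,2/15,2, 4.11,5,5,7,7, 9] 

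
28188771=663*42517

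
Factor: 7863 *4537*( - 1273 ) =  - 45413550663 = - 3^1* 13^1*19^1*67^1*349^1*2621^1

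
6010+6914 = 12924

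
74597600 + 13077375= 87674975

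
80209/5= 80209/5  =  16041.80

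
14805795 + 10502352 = 25308147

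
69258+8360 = 77618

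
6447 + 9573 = 16020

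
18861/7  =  18861/7=2694.43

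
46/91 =46/91 = 0.51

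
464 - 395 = 69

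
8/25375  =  8/25375  =  0.00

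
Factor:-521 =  - 521^1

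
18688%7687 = 3314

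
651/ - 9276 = -217/3092=- 0.07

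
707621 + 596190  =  1303811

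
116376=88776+27600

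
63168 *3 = 189504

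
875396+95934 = 971330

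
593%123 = 101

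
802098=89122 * 9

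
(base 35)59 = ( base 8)270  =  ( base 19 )9d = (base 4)2320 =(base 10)184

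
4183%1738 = 707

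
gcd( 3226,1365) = 1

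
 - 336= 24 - 360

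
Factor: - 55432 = -2^3 * 13^2*41^1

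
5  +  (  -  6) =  - 1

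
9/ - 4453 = -9/4453 = -0.00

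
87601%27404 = 5389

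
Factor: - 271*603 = -163413 = - 3^2*67^1*271^1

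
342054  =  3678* 93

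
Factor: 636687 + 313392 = 950079= 3^1*13^1*17^1*1433^1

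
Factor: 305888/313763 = 2^5*  11^2*79^1*313763^ ( - 1)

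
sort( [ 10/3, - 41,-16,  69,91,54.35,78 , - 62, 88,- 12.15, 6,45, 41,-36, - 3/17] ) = [ - 62,-41,- 36,-16, - 12.15, - 3/17,10/3,6,41,  45, 54.35, 69,  78,88,91 ]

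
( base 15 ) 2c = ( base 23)1j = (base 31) 1B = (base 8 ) 52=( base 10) 42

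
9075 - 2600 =6475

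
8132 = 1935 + 6197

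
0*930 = 0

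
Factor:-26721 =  - 3^2 *2969^1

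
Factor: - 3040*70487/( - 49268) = 53570120/12317 = 2^3 *5^1 * 19^1 * 109^( - 1 ) * 113^(-1)* 70487^1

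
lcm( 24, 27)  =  216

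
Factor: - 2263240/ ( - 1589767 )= 2^3*5^1 * 7^1*59^1*137^1 * 223^(  -  1 ) * 7129^( - 1)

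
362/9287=362/9287  =  0.04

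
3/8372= 3/8372=   0.00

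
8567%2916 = 2735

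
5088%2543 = 2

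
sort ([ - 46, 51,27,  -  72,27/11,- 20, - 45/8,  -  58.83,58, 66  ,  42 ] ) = [ - 72,- 58.83 , - 46, - 20, - 45/8,27/11,27,42,  51,  58,66]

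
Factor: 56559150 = 2^1*3^2*5^2*125687^1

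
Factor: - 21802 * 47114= - 1027179428 = - 2^2*11^1*991^1*23557^1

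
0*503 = 0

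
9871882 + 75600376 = 85472258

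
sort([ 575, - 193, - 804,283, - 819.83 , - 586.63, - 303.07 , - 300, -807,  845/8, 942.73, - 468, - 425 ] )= [  -  819.83, - 807, - 804 , - 586.63, - 468 , - 425, - 303.07  ,  -  300,-193,845/8,283,  575,942.73 ] 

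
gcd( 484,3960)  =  44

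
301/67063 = 301/67063 = 0.00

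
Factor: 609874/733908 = 304937/366954 = 2^ (-1) * 3^( - 1)*7^( - 1)* 8737^( - 1 )*304937^1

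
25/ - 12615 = - 5/2523 = -  0.00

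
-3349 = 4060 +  - 7409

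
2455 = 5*491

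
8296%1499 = 801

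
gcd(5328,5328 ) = 5328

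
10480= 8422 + 2058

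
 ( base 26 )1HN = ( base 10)1141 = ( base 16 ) 475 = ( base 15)511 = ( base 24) 1nd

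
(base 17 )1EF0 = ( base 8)21776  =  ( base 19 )169i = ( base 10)9214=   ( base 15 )2ae4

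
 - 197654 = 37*( - 5342 ) 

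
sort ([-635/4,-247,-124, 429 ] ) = [ - 247, - 635/4, - 124, 429]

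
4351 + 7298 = 11649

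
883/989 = 883/989 = 0.89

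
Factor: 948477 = 3^1*467^1 * 677^1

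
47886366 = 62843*762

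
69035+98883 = 167918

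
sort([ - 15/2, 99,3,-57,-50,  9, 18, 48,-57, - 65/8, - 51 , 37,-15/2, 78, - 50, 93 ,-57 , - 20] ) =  [ - 57, -57, - 57, - 51, - 50, - 50, - 20, - 65/8, - 15/2, - 15/2 , 3, 9,  18, 37, 48,  78,93, 99 ] 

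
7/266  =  1/38=0.03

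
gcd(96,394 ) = 2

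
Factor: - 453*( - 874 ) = 2^1*3^1*19^1*23^1*151^1=395922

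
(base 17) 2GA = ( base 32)qs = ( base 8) 1534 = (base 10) 860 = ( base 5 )11420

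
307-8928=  - 8621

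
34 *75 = 2550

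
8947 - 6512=2435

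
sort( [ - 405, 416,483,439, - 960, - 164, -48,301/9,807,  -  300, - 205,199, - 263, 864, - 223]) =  [ - 960, - 405,-300, - 263, - 223, - 205, - 164, - 48,301/9,199,  416, 439,483,807, 864]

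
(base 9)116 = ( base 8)140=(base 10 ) 96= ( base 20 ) 4g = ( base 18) 56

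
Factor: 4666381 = 17^1*19^1*14447^1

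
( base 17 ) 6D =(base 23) 50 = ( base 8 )163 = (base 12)97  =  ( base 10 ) 115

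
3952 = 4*988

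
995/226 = 995/226 = 4.40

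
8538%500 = 38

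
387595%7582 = 913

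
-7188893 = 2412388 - 9601281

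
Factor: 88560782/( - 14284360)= - 44280391/7142180 = - 2^( - 2)* 5^ ( - 1 ) * 357109^( - 1 )*44280391^1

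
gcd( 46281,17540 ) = 1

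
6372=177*36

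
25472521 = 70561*361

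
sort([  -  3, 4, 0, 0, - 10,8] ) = [-10,-3,0, 0, 4,8] 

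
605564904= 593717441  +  11847463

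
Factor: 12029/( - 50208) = - 23/96 =- 2^ (- 5)*3^( -1 )*23^1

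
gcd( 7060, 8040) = 20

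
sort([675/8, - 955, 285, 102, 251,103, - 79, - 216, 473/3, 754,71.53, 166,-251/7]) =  [ - 955,-216, - 79, - 251/7, 71.53,675/8, 102,  103, 473/3, 166, 251,285, 754]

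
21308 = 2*10654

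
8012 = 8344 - 332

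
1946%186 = 86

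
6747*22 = 148434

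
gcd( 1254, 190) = 38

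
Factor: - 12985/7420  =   - 2^( - 2) * 7^1= - 7/4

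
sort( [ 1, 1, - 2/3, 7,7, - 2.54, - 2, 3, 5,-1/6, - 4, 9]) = [ - 4 , - 2.54, - 2, - 2/3, - 1/6,1, 1, 3, 5, 7, 7, 9 ]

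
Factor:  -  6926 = -2^1*3463^1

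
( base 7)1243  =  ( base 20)13c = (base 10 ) 472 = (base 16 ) 1D8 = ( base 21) 11a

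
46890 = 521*90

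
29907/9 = 3323 = 3323.00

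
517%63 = 13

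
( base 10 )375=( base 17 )151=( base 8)567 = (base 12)273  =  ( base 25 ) f0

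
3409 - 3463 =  - 54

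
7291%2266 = 493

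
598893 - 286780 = 312113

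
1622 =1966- 344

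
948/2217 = 316/739 = 0.43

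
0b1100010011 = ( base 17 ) 2C5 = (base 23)1b5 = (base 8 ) 1423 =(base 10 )787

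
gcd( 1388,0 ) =1388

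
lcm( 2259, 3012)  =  9036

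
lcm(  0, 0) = 0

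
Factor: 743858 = 2^1*371929^1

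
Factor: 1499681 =1499681^1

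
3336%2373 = 963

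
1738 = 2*869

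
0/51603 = 0 = 0.00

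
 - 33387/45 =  - 742+ 1/15  =  - 741.93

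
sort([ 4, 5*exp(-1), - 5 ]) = [ - 5,  5*exp ( - 1 ),4 ] 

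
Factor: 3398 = 2^1*1699^1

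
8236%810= 136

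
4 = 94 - 90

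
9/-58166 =-9/58166 = -0.00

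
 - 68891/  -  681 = 68891/681 =101.16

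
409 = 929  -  520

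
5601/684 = 8 + 43/228 =8.19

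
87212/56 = 21803/14=1557.36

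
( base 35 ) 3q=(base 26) 51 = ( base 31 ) 47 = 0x83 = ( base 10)131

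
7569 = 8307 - 738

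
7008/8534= 3504/4267= 0.82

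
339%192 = 147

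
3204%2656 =548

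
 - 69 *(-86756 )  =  5986164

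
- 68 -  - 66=-2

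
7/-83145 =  - 1 +83138/83145 = - 0.00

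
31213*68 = 2122484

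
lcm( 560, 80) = 560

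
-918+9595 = 8677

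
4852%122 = 94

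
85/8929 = 85/8929 =0.01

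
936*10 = 9360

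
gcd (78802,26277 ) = 1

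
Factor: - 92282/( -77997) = 2^1*3^(  -  1)*25999^( - 1)*46141^1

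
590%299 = 291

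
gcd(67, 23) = 1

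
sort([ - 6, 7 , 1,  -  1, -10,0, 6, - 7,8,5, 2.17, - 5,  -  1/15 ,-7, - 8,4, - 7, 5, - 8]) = [ - 10,-8,-8, - 7, - 7,-7, - 6,  -  5, - 1, - 1/15,0 , 1,2.17,4, 5, 5,6,  7,8 ] 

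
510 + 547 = 1057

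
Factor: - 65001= - 3^1 * 47^1*461^1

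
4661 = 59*79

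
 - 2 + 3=1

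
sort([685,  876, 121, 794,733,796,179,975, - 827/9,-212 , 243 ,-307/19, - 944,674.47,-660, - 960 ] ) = [-960, - 944, -660,  -  212,-827/9, - 307/19,  121, 179 , 243, 674.47, 685, 733,794, 796,  876, 975 ] 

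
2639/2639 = 1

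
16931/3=5643+2/3 = 5643.67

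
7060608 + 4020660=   11081268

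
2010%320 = 90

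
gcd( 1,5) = 1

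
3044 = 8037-4993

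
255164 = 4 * 63791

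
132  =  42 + 90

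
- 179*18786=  -3362694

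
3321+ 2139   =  5460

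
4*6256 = 25024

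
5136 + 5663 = 10799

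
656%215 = 11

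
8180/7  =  1168 + 4/7  =  1168.57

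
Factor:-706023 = -3^3*79^1  *  331^1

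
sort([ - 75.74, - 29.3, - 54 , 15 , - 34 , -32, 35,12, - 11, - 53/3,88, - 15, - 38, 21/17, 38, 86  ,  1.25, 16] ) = [-75.74, - 54, - 38, -34,- 32, - 29.3, - 53/3,  -  15, - 11, 21/17,1.25,12,15,16,35,  38, 86,88] 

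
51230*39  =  1997970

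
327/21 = 15+4/7  =  15.57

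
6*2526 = 15156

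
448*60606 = 27151488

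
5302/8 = 2651/4 = 662.75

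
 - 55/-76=55/76=   0.72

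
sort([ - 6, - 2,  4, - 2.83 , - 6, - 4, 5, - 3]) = [-6 , - 6, - 4, - 3, - 2.83, - 2,  4,5]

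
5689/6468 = 5689/6468  =  0.88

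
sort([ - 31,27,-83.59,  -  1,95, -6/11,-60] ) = [ - 83.59, - 60, - 31, - 1,-6/11, 27, 95 ]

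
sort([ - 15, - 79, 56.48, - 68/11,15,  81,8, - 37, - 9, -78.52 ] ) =[ - 79 , - 78.52, - 37, - 15 , - 9, - 68/11,8,  15,56.48, 81 ] 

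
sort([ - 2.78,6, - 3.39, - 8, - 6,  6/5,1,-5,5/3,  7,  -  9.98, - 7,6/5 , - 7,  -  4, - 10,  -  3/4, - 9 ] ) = [ - 10, - 9.98,  -  9,  -  8, -7,  -  7, - 6, - 5, - 4, - 3.39, -2.78,-3/4,1, 6/5 , 6/5,5/3, 6, 7 ] 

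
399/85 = 399/85 = 4.69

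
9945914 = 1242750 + 8703164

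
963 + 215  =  1178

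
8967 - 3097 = 5870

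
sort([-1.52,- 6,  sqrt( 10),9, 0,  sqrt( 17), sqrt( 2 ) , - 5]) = [- 6, - 5,  -  1.52,  0,sqrt( 2 ),sqrt( 10 ),sqrt( 17), 9 ]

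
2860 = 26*110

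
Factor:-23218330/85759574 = -11609165/42879787 = - 5^1 * 173^1*13421^1*42879787^( -1) 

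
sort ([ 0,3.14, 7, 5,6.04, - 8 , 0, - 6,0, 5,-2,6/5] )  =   [ - 8, -6, - 2, 0,0, 0,6/5,  3.14,5,  5,6.04, 7 ]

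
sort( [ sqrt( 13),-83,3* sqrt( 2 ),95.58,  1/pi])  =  [-83, 1/pi,  sqrt( 13), 3 * sqrt( 2), 95.58] 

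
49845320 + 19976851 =69822171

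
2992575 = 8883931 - 5891356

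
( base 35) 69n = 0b1111000001000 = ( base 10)7688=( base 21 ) h92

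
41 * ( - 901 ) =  - 36941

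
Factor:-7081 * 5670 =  - 40149270 = - 2^1 * 3^4 * 5^1 * 7^1*73^1 * 97^1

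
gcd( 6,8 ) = 2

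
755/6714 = 755/6714 = 0.11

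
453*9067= 4107351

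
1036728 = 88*11781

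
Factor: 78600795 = 3^1 *5^1*7^1*13^1*89^1 * 647^1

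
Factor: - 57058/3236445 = -2^1*3^( - 2)  *  5^(- 1 )*23^( - 1)*47^1 * 53^(-1)*59^( - 1 )*607^1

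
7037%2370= 2297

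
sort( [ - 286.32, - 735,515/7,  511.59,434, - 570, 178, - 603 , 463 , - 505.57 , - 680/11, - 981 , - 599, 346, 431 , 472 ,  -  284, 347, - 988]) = [  -  988, - 981, - 735, - 603 , - 599 , - 570,- 505.57 , - 286.32 ,  -  284, - 680/11,515/7, 178 , 346 , 347 , 431, 434, 463, 472,511.59]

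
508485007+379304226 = 887789233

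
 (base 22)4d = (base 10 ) 101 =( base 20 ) 51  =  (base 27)3k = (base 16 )65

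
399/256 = 399/256 = 1.56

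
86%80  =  6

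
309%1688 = 309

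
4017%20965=4017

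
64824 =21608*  3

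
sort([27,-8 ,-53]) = [ - 53,-8,  27] 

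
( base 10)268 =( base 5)2033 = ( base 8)414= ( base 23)BF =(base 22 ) C4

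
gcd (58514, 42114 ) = 2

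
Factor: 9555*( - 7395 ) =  - 3^2*5^2*7^2*13^1 * 17^1 * 29^1 = - 70659225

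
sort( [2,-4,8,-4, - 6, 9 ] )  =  [ - 6,  -  4, - 4,2 , 8, 9]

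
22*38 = 836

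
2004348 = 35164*57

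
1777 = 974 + 803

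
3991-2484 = 1507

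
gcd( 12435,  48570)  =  15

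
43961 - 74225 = - 30264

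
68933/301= 68933/301 = 229.01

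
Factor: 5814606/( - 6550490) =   -  2907303/3275245 =- 3^1 *5^ (  -  1 )*7^1*167^1*331^( - 1)*829^1*1979^(-1) 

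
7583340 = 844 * 8985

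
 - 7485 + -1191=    - 8676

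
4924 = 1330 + 3594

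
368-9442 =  - 9074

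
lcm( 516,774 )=1548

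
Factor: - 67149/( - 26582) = 2^( - 1 ) * 3^4* 829^1*13291^ ( - 1)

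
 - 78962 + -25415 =-104377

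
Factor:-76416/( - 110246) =2^6 * 3^1 * 277^(-1) = 192/277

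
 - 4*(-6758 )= 27032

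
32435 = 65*499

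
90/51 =1  +  13/17= 1.76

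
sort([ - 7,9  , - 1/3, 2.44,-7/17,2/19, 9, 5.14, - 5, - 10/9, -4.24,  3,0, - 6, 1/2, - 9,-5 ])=[ - 9, - 7, - 6, - 5, - 5, - 4.24, -10/9, - 7/17, - 1/3,0, 2/19,1/2, 2.44, 3,5.14, 9,9 ]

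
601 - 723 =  - 122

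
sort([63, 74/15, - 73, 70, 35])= [ - 73,74/15, 35, 63,70]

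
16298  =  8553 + 7745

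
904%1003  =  904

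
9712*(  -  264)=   -  2563968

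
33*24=792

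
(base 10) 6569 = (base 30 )78T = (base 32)6d9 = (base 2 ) 1100110101001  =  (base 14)2573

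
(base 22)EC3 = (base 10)7043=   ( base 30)7ON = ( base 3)100122212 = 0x1B83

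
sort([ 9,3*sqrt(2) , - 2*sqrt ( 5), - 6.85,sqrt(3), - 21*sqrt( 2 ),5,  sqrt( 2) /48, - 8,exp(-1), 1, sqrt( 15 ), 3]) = [-21 * sqrt( 2 ), - 8, - 6.85,  -  2*sqrt ( 5 ), sqrt( 2)/48,exp(  -  1),1,sqrt (3 ),3,sqrt( 15 ),3*sqrt( 2 ),  5, 9]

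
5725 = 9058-3333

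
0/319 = 0=0.00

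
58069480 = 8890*6532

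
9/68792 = 9/68792 = 0.00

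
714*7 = 4998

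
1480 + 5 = 1485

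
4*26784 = 107136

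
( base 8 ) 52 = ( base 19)24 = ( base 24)1I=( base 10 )42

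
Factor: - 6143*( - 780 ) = 2^2*3^1*5^1*13^1*6143^1  =  4791540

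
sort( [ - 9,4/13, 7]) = [ - 9, 4/13,7]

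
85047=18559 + 66488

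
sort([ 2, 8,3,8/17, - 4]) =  [ - 4,8/17, 2,3,8 ] 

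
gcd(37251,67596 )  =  3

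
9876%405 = 156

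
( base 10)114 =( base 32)3i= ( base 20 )5e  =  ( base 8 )162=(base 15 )79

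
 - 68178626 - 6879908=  - 75058534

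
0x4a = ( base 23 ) 35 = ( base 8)112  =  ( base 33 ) 28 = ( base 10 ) 74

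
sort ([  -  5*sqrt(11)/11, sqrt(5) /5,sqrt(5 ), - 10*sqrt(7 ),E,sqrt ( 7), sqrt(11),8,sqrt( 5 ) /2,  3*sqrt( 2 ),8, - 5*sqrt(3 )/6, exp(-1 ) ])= [ - 10*sqrt(7 ) , - 5*sqrt(11 )/11, - 5*sqrt(3 ) /6, exp(-1 ), sqrt(5 ) /5,sqrt(5) /2, sqrt(5 ),sqrt(7 ),E, sqrt(11), 3*sqrt( 2),8,8]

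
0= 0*32458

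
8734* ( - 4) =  - 34936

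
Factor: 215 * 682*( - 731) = -107186530 = -2^1* 5^1*11^1*17^1*31^1*43^2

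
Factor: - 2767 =-2767^1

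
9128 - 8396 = 732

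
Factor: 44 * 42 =1848 = 2^3*3^1*7^1*11^1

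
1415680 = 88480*16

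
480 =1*480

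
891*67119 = 59803029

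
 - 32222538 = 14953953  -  47176491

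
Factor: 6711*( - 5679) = -38111769 = - 3^3*631^1*2237^1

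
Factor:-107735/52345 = -743/361 = - 19^(-2)*743^1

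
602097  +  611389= 1213486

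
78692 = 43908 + 34784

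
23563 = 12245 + 11318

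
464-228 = 236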